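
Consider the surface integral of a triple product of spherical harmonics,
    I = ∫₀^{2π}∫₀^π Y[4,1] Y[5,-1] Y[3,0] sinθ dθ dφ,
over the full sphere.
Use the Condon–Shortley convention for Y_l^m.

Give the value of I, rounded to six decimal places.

-0.115089

m-sum 0 ✓  L=12 even ✓  1≤3≤9 ✓
Π(2lᵢ+1) = 9×11×7 = 693
triangle coeff Δ(4,5,3) = 1/180180
Σ_t [2,4]: t=2:+1/576 t=3:−1/144 t=4:+1/576 = -1/288
(3j)²=20/1001 [(4 5 3; 0 0 0)], sign=+1
Σ_t [1,3]: t=1:−1/1440 t=2:+1/192 t=3:−1/432 = 19/8640
(3j)²=361/30030 [(4 5 3; 1 -1 0)], sign=-1
⇒ 4πI² = 2166/13013
I = (-1)√(2166/13013/(4π)) = -0.11508947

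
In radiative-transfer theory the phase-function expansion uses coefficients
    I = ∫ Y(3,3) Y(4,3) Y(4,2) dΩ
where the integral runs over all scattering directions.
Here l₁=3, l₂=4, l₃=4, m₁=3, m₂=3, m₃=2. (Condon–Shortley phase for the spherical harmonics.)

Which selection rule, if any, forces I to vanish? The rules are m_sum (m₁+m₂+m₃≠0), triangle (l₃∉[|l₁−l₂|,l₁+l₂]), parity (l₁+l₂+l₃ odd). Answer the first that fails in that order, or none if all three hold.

m_sum

azimuthal sum: 3 + 3 + 2 = 8  ✗
1 ≤ 4 ≤ 7 (triangle on l)
L = 3 + 4 + 4 = 11 (odd)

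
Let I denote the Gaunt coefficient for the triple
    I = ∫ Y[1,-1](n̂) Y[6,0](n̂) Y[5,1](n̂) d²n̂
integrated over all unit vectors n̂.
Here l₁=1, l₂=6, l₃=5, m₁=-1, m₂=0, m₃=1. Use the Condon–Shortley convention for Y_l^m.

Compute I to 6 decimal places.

m-sum 0 ✓  L=12 even ✓  5≤5≤7 ✓
Π(2lᵢ+1) = 3×13×11 = 429
triangle coeff Δ(1,6,5) = 1/858
Σ_t [1,1]: t=1:−1/14400 = -1/14400
(3j)²=6/143 [(1 6 5; 0 0 0)], sign=+1
Σ_t [2,2]: t=2:+1/34560 = 1/34560
(3j)²=5/286 [(1 6 5; -1 0 1)], sign=+1
⇒ 4πI² = 45/143
I = (+1)√(45/143/(4π)) = 0.15824621

0.158246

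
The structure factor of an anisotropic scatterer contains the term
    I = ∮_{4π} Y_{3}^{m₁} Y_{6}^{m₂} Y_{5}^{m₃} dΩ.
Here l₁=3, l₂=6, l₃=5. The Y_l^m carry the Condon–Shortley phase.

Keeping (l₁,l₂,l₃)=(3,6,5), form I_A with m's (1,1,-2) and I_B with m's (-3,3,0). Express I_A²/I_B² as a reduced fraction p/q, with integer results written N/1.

Shared (l₁,l₂,l₃)=(3,6,5): N and (l;000)² cancel in I_A²/I_B².
A: Δ = 4!·2!·8!/15! = 1/675675; Racah Σ t=0..2: t=0:+1/241920 t=1:−1/8640 t=2:+1/5760 = 1/16128; ⇒ 3j(3 6 5; 1 1 -2)² = 5/1001, sgn -1
B: Δ = 4!·2!·8!/15! = 1/675675; Racah Σ t=4..4: t=4:+1/34560 = 1/34560; ⇒ 3j(3 6 5; -3 3 0)² = 4/143, sgn -1
I_A²/I_B² = (5/1001)/(4/143) = 5/28

5/28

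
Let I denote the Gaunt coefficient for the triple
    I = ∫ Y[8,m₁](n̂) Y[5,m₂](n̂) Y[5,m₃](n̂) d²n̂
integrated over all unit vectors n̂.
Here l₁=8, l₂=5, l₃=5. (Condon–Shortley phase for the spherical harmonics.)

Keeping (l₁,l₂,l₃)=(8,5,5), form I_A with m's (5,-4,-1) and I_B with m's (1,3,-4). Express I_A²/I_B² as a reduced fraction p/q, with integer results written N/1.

33/26

Same 8,5,5: normalisation and zero-m 3j drop out of the ratio.
A: Δ: 8! 8! 2! / 19! → 1/37413090; sum: t=0:+1/29030400 t=1:−1/14515200 = -1/29030400; 3j²(8 5 5; 5 -4 -1) = Δ·Π!·Σ² = 12/1615  (sign -1)
B: Δ: 8! 8! 2! / 19! → 1/37413090; sum: t=6:+1/14515200 t=7:−1/203212800 = 13/203212800; 3j²(8 5 5; 1 3 -4) = Δ·Π!·Σ² = 104/17765  (sign -1)
I_A²/I_B² = (12/1615)/(104/17765) = 33/26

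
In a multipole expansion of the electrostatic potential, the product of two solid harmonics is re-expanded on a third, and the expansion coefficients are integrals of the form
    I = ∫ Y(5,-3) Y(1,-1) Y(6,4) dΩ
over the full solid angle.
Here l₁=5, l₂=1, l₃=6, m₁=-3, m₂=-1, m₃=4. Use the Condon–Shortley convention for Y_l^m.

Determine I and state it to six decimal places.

m-sum 0 ✓  L=12 even ✓  4≤6≤6 ✓
Π(2lᵢ+1) = 11×3×13 = 429
triangle coeff Δ(5,1,6) = 1/858
Σ_t [0,0]: t=0:+1/14400 = 1/14400
(3j)²=6/143 [(5 1 6; 0 0 0)], sign=+1
Σ_t [0,0]: t=0:+1/161280 = 1/161280
(3j)²=15/286 [(5 1 6; -3 -1 4)], sign=+1
⇒ 4πI² = 135/143
I = (+1)√(135/143/(4π)) = 0.27409047

0.274090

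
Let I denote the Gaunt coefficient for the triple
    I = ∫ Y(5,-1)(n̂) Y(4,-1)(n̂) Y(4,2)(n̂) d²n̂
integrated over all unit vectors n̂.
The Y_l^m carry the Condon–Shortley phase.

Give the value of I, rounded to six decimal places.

l₁+l₂+l₃=13 is odd: 3j(l;000)=0 ⇒ I=0

0.000000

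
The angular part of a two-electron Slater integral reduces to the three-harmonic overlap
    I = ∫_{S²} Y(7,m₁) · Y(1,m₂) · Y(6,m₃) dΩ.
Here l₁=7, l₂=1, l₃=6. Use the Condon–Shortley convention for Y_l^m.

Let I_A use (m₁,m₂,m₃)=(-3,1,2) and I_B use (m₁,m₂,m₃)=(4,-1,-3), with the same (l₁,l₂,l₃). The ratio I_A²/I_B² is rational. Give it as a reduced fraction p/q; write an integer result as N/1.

Shared (l₁,l₂,l₃)=(7,1,6): N and (l;000)² cancel in I_A²/I_B².
A: Δ = 2!·12!·0!/15! = 1/1365; Racah Σ t=2..2: t=2:+1/1935360 = 1/1935360; ⇒ 3j(7 1 6; -3 1 2)² = 3/91, sgn +1
B: Δ = 2!·12!·0!/15! = 1/1365; Racah Σ t=0..0: t=0:+1/4354560 = 1/4354560; ⇒ 3j(7 1 6; 4 -1 -3)² = 11/273, sgn -1
I_A²/I_B² = (3/91)/(11/273) = 9/11

9/11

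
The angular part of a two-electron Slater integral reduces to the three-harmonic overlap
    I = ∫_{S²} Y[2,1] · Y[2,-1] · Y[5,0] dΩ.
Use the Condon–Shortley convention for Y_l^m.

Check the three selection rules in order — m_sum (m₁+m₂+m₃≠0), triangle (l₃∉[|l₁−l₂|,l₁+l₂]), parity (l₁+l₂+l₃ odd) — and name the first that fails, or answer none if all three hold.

triangle

m₁+m₂+m₃ = 1 − 1 + 0 = 0  ✓
triangle: |2−2|=0 ≤ l₃=5 ≤ 2+2=4  ✗
parity: l₁+l₂+l₃ = 9 is odd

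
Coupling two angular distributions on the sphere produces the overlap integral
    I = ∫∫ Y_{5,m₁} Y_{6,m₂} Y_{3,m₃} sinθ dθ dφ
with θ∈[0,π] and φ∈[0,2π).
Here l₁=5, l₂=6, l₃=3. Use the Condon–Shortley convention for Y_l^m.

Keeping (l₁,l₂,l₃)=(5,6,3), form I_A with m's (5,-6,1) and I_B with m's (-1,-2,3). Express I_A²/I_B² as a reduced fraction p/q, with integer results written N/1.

99/70

Same 5,6,3: normalisation and zero-m 3j drop out of the ratio.
A: Δ: 8! 2! 4! / 15! → 1/675675; sum: t=0:+1/1935360 = 1/1935360; 3j²(5 6 3; 5 -6 1) = Δ·Π!·Σ² = 3/91  (sign +1)
B: Δ: 8! 2! 4! / 15! → 1/675675; sum: t=4:+1/27648 = 1/27648; 3j²(5 6 3; -1 -2 3) = Δ·Π!·Σ² = 10/429  (sign +1)
I_A²/I_B² = (3/91)/(10/429) = 99/70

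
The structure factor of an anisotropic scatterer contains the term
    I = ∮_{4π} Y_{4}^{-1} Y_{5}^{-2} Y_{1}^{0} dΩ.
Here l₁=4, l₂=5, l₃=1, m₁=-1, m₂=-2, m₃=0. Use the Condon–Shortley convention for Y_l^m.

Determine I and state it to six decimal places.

-1 − 2 + 0 = -3 ≠ 0: azimuthal integral kills it; I = 0

0.000000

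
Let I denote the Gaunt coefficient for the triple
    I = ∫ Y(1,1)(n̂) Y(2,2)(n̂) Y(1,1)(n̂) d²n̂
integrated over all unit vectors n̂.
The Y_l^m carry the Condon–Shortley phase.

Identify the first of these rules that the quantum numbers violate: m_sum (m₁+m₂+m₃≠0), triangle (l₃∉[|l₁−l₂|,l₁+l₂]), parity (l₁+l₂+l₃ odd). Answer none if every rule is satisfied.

m_sum

Σmᵢ = 4  ✗
l₃∈[|l₁−l₂|,l₁+l₂]=[1,3], have l₃=1
Σlᵢ = 4 ⇒ even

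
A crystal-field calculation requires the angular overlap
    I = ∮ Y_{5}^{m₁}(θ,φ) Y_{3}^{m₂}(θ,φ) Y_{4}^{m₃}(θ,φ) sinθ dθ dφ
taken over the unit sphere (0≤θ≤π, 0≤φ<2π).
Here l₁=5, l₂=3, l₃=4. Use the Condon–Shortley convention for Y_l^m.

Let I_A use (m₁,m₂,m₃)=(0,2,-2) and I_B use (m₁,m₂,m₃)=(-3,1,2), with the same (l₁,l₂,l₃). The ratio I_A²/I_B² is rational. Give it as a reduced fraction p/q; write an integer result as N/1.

800/567

l's match ⇒ only the (l;m) 3-j factors differ between A and B.
A: triangle coeff Δ(5,3,4) = 1/180180; Σ_t [3,4]: t=3:−1/576 t=4:+1/2880 = -1/720; (3j)²=80/3003 [(5 3 4; 0 2 -2)], sign=-1
B: triangle coeff Δ(5,3,4) = 1/180180; Σ_t [2,4]: t=2:+1/5760 t=3:−1/720 t=4:+1/2304 = -1/1280; (3j)²=27/1430 [(5 3 4; -3 1 2)], sign=-1
I_A²/I_B² = (80/3003)/(27/1430) = 800/567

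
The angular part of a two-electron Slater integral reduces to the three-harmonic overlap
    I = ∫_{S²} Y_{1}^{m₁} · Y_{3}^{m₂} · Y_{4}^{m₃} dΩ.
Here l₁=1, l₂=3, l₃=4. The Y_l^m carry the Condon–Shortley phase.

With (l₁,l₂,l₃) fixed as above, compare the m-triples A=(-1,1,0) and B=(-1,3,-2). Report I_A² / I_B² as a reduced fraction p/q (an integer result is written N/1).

Same 1,3,4: normalisation and zero-m 3j drop out of the ratio.
A: Δ: 0! 2! 6! / 9! → 1/252; sum: t=0:+1/96 = 1/96; 3j²(1 3 4; -1 1 0) = Δ·Π!·Σ² = 1/42  (sign +1)
B: Δ: 0! 2! 6! / 9! → 1/252; sum: t=0:+1/1440 = 1/1440; 3j²(1 3 4; -1 3 -2) = Δ·Π!·Σ² = 1/252  (sign +1)
I_A²/I_B² = (1/42)/(1/252) = 6/1

6/1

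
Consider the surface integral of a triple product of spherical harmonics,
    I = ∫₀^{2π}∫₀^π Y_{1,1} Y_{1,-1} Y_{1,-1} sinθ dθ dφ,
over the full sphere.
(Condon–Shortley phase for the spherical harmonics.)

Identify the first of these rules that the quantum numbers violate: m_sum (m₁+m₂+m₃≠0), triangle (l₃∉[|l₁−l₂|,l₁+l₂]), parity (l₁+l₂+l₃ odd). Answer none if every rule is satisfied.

m₁+m₂+m₃ = 1 − 1 − 1 = -1  ✗
triangle: |1−1|=0 ≤ l₃=1 ≤ 1+1=2
parity: l₁+l₂+l₃ = 3 is odd

m_sum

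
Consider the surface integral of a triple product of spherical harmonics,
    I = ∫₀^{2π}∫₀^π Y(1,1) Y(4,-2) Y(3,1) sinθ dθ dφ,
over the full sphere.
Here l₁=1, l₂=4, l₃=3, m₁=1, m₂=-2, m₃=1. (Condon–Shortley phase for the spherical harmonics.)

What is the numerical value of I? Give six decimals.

Checks pass: Σm=0; 8 even; l₃=3∈[3,5].
(2·1+1)(2·4+1)(2·3+1) = 189
Δ: 2! 0! 6! / 9! → 1/252
sum: t=1:−1/36 = -1/36
3j²(1 4 3; 0 0 0) = Δ·Π!·Σ² = 4/63  (sign +1)
sum: t=0:+1/96 = 1/96
3j²(1 4 3; 1 -2 1) = Δ·Π!·Σ² = 5/84  (sign +1)
combine: 4πI² = 189·4/63·5/84 = 5/7
take √, sign +1: I = 0.23841361

0.238414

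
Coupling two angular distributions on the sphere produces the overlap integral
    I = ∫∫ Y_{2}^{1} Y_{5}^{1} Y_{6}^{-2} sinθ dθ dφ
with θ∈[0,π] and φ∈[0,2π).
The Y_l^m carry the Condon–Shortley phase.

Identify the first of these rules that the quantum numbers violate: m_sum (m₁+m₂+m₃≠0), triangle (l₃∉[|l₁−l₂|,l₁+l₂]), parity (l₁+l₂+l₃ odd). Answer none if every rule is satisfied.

parity

azimuthal sum: 1 + 1 − 2 = 0  ✓
3 ≤ 6 ≤ 7 (triangle on l)  ✓
L = 2 + 5 + 6 = 13 (odd)  ✗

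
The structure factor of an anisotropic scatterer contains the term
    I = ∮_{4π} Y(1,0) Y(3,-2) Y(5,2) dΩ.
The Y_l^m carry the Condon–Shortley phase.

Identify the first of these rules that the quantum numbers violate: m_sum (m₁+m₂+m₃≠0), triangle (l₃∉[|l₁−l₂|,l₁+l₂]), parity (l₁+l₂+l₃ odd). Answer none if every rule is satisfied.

azimuthal sum: 0 − 2 + 2 = 0  ✓
2 ≤ 5 ≤ 4 (triangle on l)  ✗
L = 1 + 3 + 5 = 9 (odd)

triangle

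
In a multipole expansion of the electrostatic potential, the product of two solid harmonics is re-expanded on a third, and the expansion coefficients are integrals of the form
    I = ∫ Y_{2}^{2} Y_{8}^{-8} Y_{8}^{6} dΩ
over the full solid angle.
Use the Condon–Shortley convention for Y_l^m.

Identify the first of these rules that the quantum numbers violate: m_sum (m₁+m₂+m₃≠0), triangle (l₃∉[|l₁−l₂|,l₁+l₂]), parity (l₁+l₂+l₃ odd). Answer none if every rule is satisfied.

m₁+m₂+m₃ = 2 − 8 + 6 = 0  ✓
triangle: |2−8|=6 ≤ l₃=8 ≤ 2+8=10  ✓
parity: l₁+l₂+l₃ = 18 is even  ✓

none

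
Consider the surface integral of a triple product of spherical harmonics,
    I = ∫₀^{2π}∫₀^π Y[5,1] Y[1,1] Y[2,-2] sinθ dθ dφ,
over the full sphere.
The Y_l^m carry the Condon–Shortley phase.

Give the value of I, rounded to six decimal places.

0.000000

|5−1|≤2≤5+1 violated ⇒ I = 0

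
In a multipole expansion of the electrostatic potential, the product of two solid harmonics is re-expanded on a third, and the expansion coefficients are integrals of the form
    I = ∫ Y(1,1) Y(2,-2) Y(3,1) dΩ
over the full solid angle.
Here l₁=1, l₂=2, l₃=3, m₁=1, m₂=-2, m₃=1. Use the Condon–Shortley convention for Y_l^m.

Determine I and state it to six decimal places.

-0.082589

Checks pass: Σm=0; 6 even; l₃=3∈[1,3].
(2·1+1)(2·2+1)(2·3+1) = 105
Δ: 0! 2! 4! / 7! → 1/105
sum: t=0:+1/4 = 1/4
3j²(1 2 3; 0 0 0) = Δ·Π!·Σ² = 3/35  (sign -1)
sum: t=0:+1/48 = 1/48
3j²(1 2 3; 1 -2 1) = Δ·Π!·Σ² = 1/105  (sign +1)
combine: 4πI² = 105·3/35·1/105 = 3/35
take √, sign -1: I = -0.08258890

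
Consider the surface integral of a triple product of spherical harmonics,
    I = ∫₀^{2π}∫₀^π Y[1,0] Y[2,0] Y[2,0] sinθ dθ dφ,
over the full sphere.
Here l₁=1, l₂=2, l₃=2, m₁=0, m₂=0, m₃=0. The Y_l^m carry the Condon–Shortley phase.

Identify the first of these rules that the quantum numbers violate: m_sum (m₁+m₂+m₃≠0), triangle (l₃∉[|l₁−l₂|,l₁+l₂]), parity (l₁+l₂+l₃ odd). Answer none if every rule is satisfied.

Σmᵢ = 0  ✓
l₃∈[|l₁−l₂|,l₁+l₂]=[1,3], have l₃=2  ✓
Σlᵢ = 5 ⇒ odd  ✗

parity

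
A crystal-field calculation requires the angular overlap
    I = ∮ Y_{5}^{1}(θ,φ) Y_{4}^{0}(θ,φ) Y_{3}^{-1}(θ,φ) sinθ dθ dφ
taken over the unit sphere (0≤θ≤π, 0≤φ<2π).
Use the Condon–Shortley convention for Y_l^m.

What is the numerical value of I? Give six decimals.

Rules hold: Σm=0, L=12 even, 1≤3≤9.
N = 11·9·7 = 693
Δ = 6!·4!·2!/13! = 1/180180
Racah Σ t=2..4: t=2:+1/576 t=3:−1/144 t=4:+1/576 = -1/288
⇒ 3j(5 4 3; 0 0 0)² = 20/1001, sgn +1
Racah Σ t=2..4: t=2:+1/384 t=3:−1/216 t=4:+1/2304 = -11/6912
⇒ 3j(5 4 3; 1 0 -1)² = 11/1638, sgn -1
4πI² = N·(3j₀)²·(3jₘ)² = 110/1183
I = -1·√(0.0929839/4π) = -0.08601992

-0.086020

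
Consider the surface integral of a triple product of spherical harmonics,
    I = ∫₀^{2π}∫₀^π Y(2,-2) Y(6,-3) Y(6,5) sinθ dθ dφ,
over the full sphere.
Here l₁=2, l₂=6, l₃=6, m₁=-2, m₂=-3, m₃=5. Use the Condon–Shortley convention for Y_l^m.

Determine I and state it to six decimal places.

0.120286

Rules hold: Σm=0, L=14 even, 4≤6≤8.
N = 5·13·13 = 845
Δ = 2!·2!·10!/15! = 1/90090
Racah Σ t=0..2: t=0:+1/69120 t=1:−1/14400 t=2:+1/69120 = -7/172800
⇒ 3j(2 6 6; 0 0 0)² = 14/715, sgn -1
Racah Σ t=2..2: t=2:+1/1451520 = 1/1451520
⇒ 3j(2 6 6; -2 -3 5)² = 1/91, sgn -1
4πI² = N·(3j₀)²·(3jₘ)² = 2/11
I = +1·√(0.181818/4π) = 0.12028562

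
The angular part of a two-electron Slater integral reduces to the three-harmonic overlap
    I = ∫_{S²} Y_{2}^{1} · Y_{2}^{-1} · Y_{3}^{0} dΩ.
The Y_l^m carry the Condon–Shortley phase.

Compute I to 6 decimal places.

l₁+l₂+l₃=7 is odd: 3j(l;000)=0 ⇒ I=0

0.000000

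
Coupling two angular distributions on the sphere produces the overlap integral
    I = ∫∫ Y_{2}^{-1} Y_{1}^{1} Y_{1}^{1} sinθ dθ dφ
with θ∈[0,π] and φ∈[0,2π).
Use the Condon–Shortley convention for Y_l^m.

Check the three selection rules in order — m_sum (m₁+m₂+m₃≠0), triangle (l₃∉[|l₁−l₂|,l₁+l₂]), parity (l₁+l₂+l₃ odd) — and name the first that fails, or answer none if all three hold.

m_sum

Σmᵢ = 1  ✗
l₃∈[|l₁−l₂|,l₁+l₂]=[1,3], have l₃=1
Σlᵢ = 4 ⇒ even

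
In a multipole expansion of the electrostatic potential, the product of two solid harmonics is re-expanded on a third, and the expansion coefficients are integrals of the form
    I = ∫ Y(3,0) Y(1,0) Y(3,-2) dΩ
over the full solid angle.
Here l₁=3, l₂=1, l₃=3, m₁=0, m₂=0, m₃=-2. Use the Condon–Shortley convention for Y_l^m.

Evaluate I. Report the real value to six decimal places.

0.000000

Σmᵢ = -2 ≠ 0, so the φ-integral vanishes; I = 0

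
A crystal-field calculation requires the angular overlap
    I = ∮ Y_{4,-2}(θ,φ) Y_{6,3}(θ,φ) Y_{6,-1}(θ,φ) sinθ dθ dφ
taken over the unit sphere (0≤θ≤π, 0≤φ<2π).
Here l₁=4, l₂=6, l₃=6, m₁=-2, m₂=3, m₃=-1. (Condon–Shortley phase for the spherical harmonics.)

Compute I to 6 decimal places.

m-sum 0 ✓  L=16 even ✓  2≤6≤10 ✓
Π(2lᵢ+1) = 9×13×13 = 1521
triangle coeff Δ(4,6,6) = 1/15315300
Σ_t [0,4]: t=0:+1/829440 t=1:−1/25920 t=2:+1/9216 t=3:−1/25920 t=4:+1/829440 = 7/207360
(3j)²=28/2431 [(4 6 6; 0 0 0)], sign=+1
Σ_t [2,4]: t=2:+1/483840 t=3:−1/51840 t=4:+1/69120 = -1/362880
(3j)²=16/17017 [(4 6 6; -2 3 -1)], sign=+1
⇒ 4πI² = 576/34969
I = (+1)√(576/34969/(4π)) = 0.03620468

0.036205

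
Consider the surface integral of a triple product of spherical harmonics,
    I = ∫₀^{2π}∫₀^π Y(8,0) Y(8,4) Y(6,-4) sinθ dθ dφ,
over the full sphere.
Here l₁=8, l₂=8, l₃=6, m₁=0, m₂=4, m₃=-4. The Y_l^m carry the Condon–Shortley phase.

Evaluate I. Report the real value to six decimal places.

0.035628

Rules hold: Σm=0, L=22 even, 0≤6≤16.
N = 17·17·13 = 3757
Δ = 10!·6!·6!/23! = 1/13742520792
Racah Σ t=2..8: t=2:+1/41803776000 t=3:−1/435456000 t=4:+1/39813120 t=5:−1/18662400 t=6:+1/39813120 t=7:−1/435456000 t=8:+1/41803776000 = -11/1393459200
⇒ 3j(8 8 6; 0 0 0)² = 600/96577, sgn -1
Racah Σ t=6..8: t=6:+1/597196800 t=7:−1/435456000 t=8:+1/2786918400 = -11/41803776000
⇒ 3j(8 8 6; 0 4 -4)² = 66/96577, sgn -1
4πI² = N·(3j₀)²·(3jₘ)² = 39600/2482597
I = +1·√(0.015951/4π) = 0.03562784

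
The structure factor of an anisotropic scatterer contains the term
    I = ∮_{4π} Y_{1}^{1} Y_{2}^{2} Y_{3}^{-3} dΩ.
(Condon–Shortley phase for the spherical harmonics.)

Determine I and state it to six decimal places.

Rules hold: Σm=0, L=6 even, 1≤3≤3.
N = 3·5·7 = 105
Δ = 0!·2!·4!/7! = 1/105
Racah Σ t=0..0: t=0:+1/4 = 1/4
⇒ 3j(1 2 3; 0 0 0)² = 3/35, sgn -1
Racah Σ t=0..0: t=0:+1/48 = 1/48
⇒ 3j(1 2 3; 1 2 -3)² = 1/7, sgn +1
4πI² = N·(3j₀)²·(3jₘ)² = 9/7
I = -1·√(1.28571/4π) = -0.31986543

-0.319865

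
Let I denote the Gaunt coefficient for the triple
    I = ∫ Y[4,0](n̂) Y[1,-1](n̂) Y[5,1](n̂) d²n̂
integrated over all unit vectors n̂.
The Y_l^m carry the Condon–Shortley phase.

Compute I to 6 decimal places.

-0.190188

Rules hold: Σm=0, L=10 even, 3≤5≤5.
N = 9·3·11 = 297
Δ = 0!·8!·2!/11! = 1/495
Racah Σ t=0..0: t=0:+1/576 = 1/576
⇒ 3j(4 1 5; 0 0 0)² = 5/99, sgn -1
Racah Σ t=0..0: t=0:+1/1152 = 1/1152
⇒ 3j(4 1 5; 0 -1 1)² = 1/33, sgn +1
4πI² = N·(3j₀)²·(3jₘ)² = 5/11
I = -1·√(0.454545/4π) = -0.19018827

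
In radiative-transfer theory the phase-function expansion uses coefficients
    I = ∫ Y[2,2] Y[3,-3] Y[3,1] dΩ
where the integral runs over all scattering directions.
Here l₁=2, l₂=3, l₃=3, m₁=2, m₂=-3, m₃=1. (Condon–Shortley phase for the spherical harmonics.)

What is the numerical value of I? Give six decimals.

Rules hold: Σm=0, L=8 even, 1≤3≤5.
N = 5·7·7 = 245
Δ = 2!·2!·4!/9! = 1/3780
Racah Σ t=0..2: t=0:+1/24 t=1:−1/4 t=2:+1/24 = -1/6
⇒ 3j(2 3 3; 0 0 0)² = 4/105, sgn +1
Racah Σ t=0..0: t=0:+1/96 = 1/96
⇒ 3j(2 3 3; 2 -3 1)² = 1/42, sgn +1
4πI² = N·(3j₀)²·(3jₘ)² = 2/9
I = +1·√(0.222222/4π) = 0.13298076

0.132981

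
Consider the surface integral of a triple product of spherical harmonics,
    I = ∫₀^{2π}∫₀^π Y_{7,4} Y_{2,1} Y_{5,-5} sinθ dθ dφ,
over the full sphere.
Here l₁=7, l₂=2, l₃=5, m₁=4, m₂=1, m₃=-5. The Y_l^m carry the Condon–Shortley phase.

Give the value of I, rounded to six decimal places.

m-sum 0 ✓  L=14 even ✓  5≤5≤9 ✓
Π(2lᵢ+1) = 15×5×11 = 825
triangle coeff Δ(7,2,5) = 1/15015
Σ_t [2,2]: t=2:+1/57600 = 1/57600
(3j)²=21/715 [(7 2 5; 0 0 0)], sign=-1
Σ_t [3,3]: t=3:−1/21772800 = -1/21772800
(3j)²=1/1365 [(7 2 5; 4 1 -5)], sign=-1
⇒ 4πI² = 3/169
I = (+1)√(3/169/(4π)) = 0.03758481

0.037585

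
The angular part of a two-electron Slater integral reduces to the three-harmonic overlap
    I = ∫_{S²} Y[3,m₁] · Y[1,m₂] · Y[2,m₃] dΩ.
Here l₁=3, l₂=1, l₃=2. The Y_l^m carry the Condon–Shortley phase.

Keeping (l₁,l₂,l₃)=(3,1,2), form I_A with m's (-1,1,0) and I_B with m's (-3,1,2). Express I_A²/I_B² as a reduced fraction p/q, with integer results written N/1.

2/5

l's match ⇒ only the (l;m) 3-j factors differ between A and B.
A: triangle coeff Δ(3,1,2) = 1/105; Σ_t [2,2]: t=2:+1/8 = 1/8; (3j)²=2/35 [(3 1 2; -1 1 0)], sign=+1
B: triangle coeff Δ(3,1,2) = 1/105; Σ_t [2,2]: t=2:+1/48 = 1/48; (3j)²=1/7 [(3 1 2; -3 1 2)], sign=+1
I_A²/I_B² = (2/35)/(1/7) = 2/5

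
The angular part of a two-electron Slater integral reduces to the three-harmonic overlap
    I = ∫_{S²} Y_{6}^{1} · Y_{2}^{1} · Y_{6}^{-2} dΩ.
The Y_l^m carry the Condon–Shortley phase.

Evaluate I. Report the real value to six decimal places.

m-sum 0 ✓  L=14 even ✓  4≤6≤8 ✓
Π(2lᵢ+1) = 13×5×13 = 845
triangle coeff Δ(6,2,6) = 1/90090
Σ_t [0,2]: t=0:+1/69120 t=1:−1/14400 t=2:+1/69120 = -7/172800
(3j)²=14/715 [(6 2 6; 0 0 0)], sign=-1
Σ_t [1,2]: t=1:−1/34560 t=2:+1/60480 = -1/80640
(3j)²=6/1001 [(6 2 6; 1 1 -2)], sign=-1
⇒ 4πI² = 12/121
I = (+1)√(12/121/(4π)) = 0.08883682

0.088837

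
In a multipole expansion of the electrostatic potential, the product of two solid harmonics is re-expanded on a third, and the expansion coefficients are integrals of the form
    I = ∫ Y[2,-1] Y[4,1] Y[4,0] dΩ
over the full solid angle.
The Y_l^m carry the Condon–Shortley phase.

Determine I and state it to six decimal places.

-0.044869

Rules hold: Σm=0, L=10 even, 2≤4≤6.
N = 5·9·9 = 405
Δ = 2!·2!·6!/11! = 1/13860
Racah Σ t=0..2: t=0:+1/192 t=1:−1/36 t=2:+1/192 = -5/288
⇒ 3j(2 4 4; 0 0 0)² = 20/693, sgn -1
Racah Σ t=1..2: t=1:−1/96 t=2:+1/72 = 1/288
⇒ 3j(2 4 4; -1 1 0)² = 1/462, sgn +1
4πI² = N·(3j₀)²·(3jₘ)² = 150/5929
I = -1·√(0.0252994/4π) = -0.04486937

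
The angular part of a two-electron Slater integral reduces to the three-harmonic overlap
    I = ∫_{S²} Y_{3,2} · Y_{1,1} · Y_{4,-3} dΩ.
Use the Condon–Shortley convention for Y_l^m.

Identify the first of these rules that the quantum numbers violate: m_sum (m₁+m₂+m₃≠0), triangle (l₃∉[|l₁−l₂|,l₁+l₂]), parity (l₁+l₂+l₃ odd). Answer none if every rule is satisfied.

Σmᵢ = 0  ✓
l₃∈[|l₁−l₂|,l₁+l₂]=[2,4], have l₃=4  ✓
Σlᵢ = 8 ⇒ even  ✓

none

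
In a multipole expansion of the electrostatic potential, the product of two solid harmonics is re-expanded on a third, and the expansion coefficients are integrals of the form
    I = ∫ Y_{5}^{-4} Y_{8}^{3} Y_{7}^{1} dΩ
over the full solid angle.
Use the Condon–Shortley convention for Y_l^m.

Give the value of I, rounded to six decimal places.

Checks pass: Σm=0; 20 even; l₃=7∈[3,13].
(2·5+1)(2·8+1)(2·7+1) = 2805
Δ: 6! 4! 10! / 21! → 1/814773960
sum: t=1:−1/87091200 t=2:+1/4976640 t=3:−1/2073600 t=4:+1/4976640 t=5:−1/87091200 = -1/9676800
3j²(5 8 7; 0 0 0) = Δ·Π!·Σ² = 360/46189  (sign +1)
sum: t=5:−1/49766400 t=6:+1/62208000 = -1/248832000
3j²(5 8 7; -4 3 1) = Δ·Π!·Σ² = 21/20995  (sign -1)
combine: 4πI² = 2805·360/46189·21/20995 = 22680/1037153
take √, sign -1: I = -0.04171528

-0.041715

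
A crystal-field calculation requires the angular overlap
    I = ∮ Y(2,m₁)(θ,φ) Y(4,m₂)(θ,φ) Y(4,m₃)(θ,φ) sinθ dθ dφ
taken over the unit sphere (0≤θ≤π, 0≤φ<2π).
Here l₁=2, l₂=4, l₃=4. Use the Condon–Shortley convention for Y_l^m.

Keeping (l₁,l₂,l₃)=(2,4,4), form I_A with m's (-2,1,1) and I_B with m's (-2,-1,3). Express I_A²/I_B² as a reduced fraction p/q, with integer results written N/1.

Shared (l₁,l₂,l₃)=(2,4,4): N and (l;000)² cancel in I_A²/I_B².
A: Δ = 2!·2!·6!/11! = 1/13860; Racah Σ t=2..2: t=2:+1/144 = 1/144; ⇒ 3j(2 4 4; -2 1 1)² = 10/231, sgn -1
B: Δ = 2!·2!·6!/11! = 1/13860; Racah Σ t=2..2: t=2:+1/480 = 1/480; ⇒ 3j(2 4 4; -2 -1 3)² = 3/110, sgn -1
I_A²/I_B² = (10/231)/(3/110) = 100/63

100/63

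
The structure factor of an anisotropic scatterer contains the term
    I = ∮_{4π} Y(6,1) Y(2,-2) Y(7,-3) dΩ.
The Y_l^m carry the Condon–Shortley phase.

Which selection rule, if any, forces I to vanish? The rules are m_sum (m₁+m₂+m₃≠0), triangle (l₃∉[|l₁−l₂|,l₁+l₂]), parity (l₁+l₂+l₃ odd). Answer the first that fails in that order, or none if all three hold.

m_sum

m₁+m₂+m₃ = 1 − 2 − 3 = -4  ✗
triangle: |6−2|=4 ≤ l₃=7 ≤ 6+2=8
parity: l₁+l₂+l₃ = 15 is odd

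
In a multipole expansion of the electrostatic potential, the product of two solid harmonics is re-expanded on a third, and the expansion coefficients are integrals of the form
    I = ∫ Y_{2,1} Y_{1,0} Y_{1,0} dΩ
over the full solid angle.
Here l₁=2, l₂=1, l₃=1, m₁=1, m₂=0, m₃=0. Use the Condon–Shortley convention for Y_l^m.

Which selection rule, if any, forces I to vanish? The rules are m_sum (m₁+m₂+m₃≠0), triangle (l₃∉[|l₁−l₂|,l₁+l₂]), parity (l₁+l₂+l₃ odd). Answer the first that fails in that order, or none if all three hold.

m_sum

azimuthal sum: 1 + 0 + 0 = 1  ✗
1 ≤ 1 ≤ 3 (triangle on l)
L = 2 + 1 + 1 = 4 (even)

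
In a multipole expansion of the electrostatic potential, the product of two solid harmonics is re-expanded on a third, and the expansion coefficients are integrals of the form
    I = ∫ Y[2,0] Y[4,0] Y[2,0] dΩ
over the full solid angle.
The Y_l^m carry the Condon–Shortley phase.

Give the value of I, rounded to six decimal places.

0.241796

m-sum 0 ✓  L=8 even ✓  2≤2≤6 ✓
Π(2lᵢ+1) = 5×9×5 = 225
triangle coeff Δ(2,4,2) = 1/630
Σ_t [2,2]: t=2:+1/16 = 1/16
(3j)²=2/35 [(2 4 2; 0 0 0)], sign=+1
(m-triple is (0,0,0) — same symbol as above.)
⇒ 4πI² = 36/49
I = (+1)√(36/49/(4π)) = 0.24179554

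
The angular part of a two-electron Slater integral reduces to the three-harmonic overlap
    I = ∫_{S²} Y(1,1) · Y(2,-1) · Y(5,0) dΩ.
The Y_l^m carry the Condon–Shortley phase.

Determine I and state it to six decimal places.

|1−2|≤5≤1+2 violated ⇒ I = 0

0.000000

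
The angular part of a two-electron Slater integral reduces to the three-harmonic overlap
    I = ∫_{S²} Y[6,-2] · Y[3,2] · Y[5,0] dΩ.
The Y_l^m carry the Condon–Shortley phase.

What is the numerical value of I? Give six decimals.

m-sum 0 ✓  L=14 even ✓  3≤5≤9 ✓
Π(2lᵢ+1) = 13×7×11 = 1001
triangle coeff Δ(6,3,5) = 1/675675
Σ_t [1,3]: t=1:−1/8640 t=2:+1/2304 t=3:−1/8640 = 7/34560
(3j)²=7/429 [(6 3 5; 0 0 0)], sign=-1
Σ_t [3,4]: t=3:−1/8640 t=4:+1/13824 = -1/23040
(3j)²=2/429 [(6 3 5; -2 2 0)], sign=+1
⇒ 4πI² = 98/1287
I = (-1)√(98/1287/(4π)) = -0.07784287

-0.077843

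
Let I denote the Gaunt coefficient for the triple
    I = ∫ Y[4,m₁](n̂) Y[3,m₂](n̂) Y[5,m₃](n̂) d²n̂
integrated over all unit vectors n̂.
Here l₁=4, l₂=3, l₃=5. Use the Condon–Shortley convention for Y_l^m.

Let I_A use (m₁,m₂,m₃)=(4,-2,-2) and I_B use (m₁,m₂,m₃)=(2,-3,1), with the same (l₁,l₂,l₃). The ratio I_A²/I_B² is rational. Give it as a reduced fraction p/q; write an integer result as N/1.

Same 4,3,5: normalisation and zero-m 3j drop out of the ratio.
A: Δ: 2! 6! 4! / 13! → 1/180180; sum: t=0:+1/8640 = 1/8640; 3j²(4 3 5; 4 -2 -2) = Δ·Π!·Σ² = 14/1287  (sign -1)
B: Δ: 2! 6! 4! / 13! → 1/180180; sum: t=0:+1/2304 = 1/2304; 3j²(4 3 5; 2 -3 1) = Δ·Π!·Σ² = 75/4004  (sign +1)
I_A²/I_B² = (14/1287)/(75/4004) = 392/675

392/675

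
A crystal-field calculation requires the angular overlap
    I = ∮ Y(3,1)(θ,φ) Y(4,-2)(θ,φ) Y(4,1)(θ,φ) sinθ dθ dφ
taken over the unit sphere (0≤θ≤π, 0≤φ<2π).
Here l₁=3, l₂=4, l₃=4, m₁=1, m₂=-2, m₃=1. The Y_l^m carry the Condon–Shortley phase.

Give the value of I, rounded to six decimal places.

Σlᵢ=11 odd — θ-integrand is odd under cosθ→−cosθ; I=0

0.000000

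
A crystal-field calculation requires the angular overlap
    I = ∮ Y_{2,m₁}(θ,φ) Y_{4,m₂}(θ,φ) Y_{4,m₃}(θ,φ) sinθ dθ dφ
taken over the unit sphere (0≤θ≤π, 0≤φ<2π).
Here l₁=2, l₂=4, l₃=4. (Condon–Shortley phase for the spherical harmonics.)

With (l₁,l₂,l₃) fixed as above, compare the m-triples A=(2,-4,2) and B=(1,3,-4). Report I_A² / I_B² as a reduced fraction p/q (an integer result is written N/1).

2/7

Same 2,4,4: normalisation and zero-m 3j drop out of the ratio.
A: Δ: 2! 2! 6! / 11! → 1/13860; sum: t=0:+1/2880 = 1/2880; 3j²(2 4 4; 2 -4 2) = Δ·Π!·Σ² = 2/165  (sign +1)
B: Δ: 2! 2! 6! / 11! → 1/13860; sum: t=1:−1/1440 = -1/1440; 3j²(2 4 4; 1 3 -4) = Δ·Π!·Σ² = 7/165  (sign -1)
I_A²/I_B² = (2/165)/(7/165) = 2/7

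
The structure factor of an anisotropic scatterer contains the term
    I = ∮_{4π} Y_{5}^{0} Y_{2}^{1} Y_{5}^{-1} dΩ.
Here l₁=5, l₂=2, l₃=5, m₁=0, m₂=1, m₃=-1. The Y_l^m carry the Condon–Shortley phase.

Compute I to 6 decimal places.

m-sum 0 ✓  L=12 even ✓  3≤5≤7 ✓
Π(2lᵢ+1) = 11×5×11 = 605
triangle coeff Δ(5,2,5) = 1/38610
Σ_t [0,2]: t=0:+1/2880 t=1:−1/576 t=2:+1/2880 = -1/960
(3j)²=10/429 [(5 2 5; 0 0 0)], sign=+1
Σ_t [1,2]: t=1:−1/1152 t=2:+1/1440 = -1/5760
(3j)²=1/858 [(5 2 5; 0 1 -1)], sign=-1
⇒ 4πI² = 25/1521
I = (-1)√(25/1521/(4π)) = -0.03616600

-0.036166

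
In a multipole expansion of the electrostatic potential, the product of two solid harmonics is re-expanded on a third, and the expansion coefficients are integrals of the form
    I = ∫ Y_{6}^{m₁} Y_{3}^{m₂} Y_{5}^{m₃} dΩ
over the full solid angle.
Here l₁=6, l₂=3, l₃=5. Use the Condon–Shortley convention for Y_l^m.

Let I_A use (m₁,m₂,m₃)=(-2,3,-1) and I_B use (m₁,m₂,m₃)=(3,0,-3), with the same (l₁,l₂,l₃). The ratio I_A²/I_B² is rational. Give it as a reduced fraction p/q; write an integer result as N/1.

Shared (l₁,l₂,l₃)=(6,3,5): N and (l;000)² cancel in I_A²/I_B².
A: Δ = 4!·8!·2!/15! = 1/675675; Racah Σ t=4..4: t=4:+1/27648 = 1/27648; ⇒ 3j(6 3 5; -2 3 -1)² = 10/429, sgn +1
B: Δ = 4!·8!·2!/15! = 1/675675; Racah Σ t=1..3: t=1:−1/17280 t=2:+1/20160 t=3:−1/483840 = -1/96768; ⇒ 3j(6 3 5; 3 0 -3)² = 1/1001, sgn -1
I_A²/I_B² = (10/429)/(1/1001) = 70/3

70/3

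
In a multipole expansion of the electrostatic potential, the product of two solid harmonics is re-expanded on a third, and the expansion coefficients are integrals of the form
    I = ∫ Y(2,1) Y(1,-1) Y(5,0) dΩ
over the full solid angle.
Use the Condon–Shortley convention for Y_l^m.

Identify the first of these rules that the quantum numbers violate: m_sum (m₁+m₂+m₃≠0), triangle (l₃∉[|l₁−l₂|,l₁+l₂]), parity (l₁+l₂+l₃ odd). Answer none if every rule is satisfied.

m₁+m₂+m₃ = 1 − 1 + 0 = 0  ✓
triangle: |2−1|=1 ≤ l₃=5 ≤ 2+1=3  ✗
parity: l₁+l₂+l₃ = 8 is even

triangle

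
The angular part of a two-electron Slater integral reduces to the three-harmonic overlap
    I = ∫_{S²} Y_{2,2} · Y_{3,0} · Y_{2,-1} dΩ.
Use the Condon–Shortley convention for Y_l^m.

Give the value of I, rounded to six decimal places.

Σmᵢ = 1 ≠ 0, so the φ-integral vanishes; I = 0

0.000000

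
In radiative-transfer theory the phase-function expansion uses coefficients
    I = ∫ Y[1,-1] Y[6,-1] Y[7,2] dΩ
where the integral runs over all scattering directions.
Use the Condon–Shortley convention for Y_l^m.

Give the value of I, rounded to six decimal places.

Checks pass: Σm=0; 14 even; l₃=7∈[5,7].
(2·1+1)(2·6+1)(2·7+1) = 585
Δ: 0! 2! 12! / 15! → 1/1365
sum: t=0:+1/518400 = 1/518400
3j²(1 6 7; 0 0 0) = Δ·Π!·Σ² = 7/195  (sign -1)
sum: t=0:+1/1209600 = 1/1209600
3j²(1 6 7; -1 -1 2) = Δ·Π!·Σ² = 12/455  (sign -1)
combine: 4πI² = 585·7/195·12/455 = 36/65
take √, sign +1: I = 0.20993732

0.209937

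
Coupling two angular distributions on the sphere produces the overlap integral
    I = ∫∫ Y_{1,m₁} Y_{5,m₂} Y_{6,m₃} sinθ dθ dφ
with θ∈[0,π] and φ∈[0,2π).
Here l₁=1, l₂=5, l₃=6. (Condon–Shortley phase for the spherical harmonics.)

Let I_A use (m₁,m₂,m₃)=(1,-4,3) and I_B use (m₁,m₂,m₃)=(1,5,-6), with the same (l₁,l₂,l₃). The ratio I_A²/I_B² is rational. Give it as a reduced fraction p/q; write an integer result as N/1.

Same 1,5,6: normalisation and zero-m 3j drop out of the ratio.
A: Δ: 0! 2! 10! / 13! → 1/858; sum: t=0:+1/725760 = 1/725760; 3j²(1 5 6; 1 -4 3) = Δ·Π!·Σ² = 1/286  (sign -1)
B: Δ: 0! 2! 10! / 13! → 1/858; sum: t=0:+1/7257600 = 1/7257600; 3j²(1 5 6; 1 5 -6) = Δ·Π!·Σ² = 1/13  (sign +1)
I_A²/I_B² = (1/286)/(1/13) = 1/22

1/22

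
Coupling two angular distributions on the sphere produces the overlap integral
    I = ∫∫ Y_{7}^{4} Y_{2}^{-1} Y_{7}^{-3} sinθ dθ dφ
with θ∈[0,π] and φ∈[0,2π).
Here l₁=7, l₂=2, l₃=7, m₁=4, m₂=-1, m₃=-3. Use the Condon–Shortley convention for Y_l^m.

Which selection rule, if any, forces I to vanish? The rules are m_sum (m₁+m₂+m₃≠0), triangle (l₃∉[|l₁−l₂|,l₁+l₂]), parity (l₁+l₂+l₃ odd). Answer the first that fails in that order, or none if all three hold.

none

m₁+m₂+m₃ = 4 − 1 − 3 = 0  ✓
triangle: |7−2|=5 ≤ l₃=7 ≤ 7+2=9  ✓
parity: l₁+l₂+l₃ = 16 is even  ✓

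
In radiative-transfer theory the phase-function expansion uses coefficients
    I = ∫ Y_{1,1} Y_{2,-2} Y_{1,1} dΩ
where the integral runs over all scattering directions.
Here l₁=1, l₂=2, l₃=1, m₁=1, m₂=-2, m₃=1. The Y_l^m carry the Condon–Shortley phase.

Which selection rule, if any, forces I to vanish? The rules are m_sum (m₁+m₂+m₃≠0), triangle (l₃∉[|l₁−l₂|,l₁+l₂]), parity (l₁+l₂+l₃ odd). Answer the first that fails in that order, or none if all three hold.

none

Σmᵢ = 0  ✓
l₃∈[|l₁−l₂|,l₁+l₂]=[1,3], have l₃=1  ✓
Σlᵢ = 4 ⇒ even  ✓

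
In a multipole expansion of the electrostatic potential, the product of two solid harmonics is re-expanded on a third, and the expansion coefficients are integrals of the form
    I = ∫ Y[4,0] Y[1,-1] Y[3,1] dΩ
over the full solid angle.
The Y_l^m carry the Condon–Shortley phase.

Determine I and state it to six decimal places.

Rules hold: Σm=0, L=8 even, 3≤3≤5.
N = 9·3·7 = 189
Δ = 2!·6!·0!/9! = 1/252
Racah Σ t=1..1: t=1:−1/36 = -1/36
⇒ 3j(4 1 3; 0 0 0)² = 4/63, sgn +1
Racah Σ t=0..0: t=0:+1/96 = 1/96
⇒ 3j(4 1 3; 0 -1 1)² = 1/42, sgn +1
4πI² = N·(3j₀)²·(3jₘ)² = 2/7
I = +1·√(0.285714/4π) = 0.15078601

0.150786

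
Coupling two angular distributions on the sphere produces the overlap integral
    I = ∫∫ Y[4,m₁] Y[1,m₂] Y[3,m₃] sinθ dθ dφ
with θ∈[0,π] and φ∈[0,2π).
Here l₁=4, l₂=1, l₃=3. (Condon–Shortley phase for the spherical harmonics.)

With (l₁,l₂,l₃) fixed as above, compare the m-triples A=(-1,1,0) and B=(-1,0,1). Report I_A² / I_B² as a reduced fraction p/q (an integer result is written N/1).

Shared (l₁,l₂,l₃)=(4,1,3): N and (l;000)² cancel in I_A²/I_B².
A: Δ = 2!·6!·0!/9! = 1/252; Racah Σ t=2..2: t=2:+1/72 = 1/72; ⇒ 3j(4 1 3; -1 1 0)² = 5/126, sgn -1
B: Δ = 2!·6!·0!/9! = 1/252; Racah Σ t=1..1: t=1:−1/48 = -1/48; ⇒ 3j(4 1 3; -1 0 1)² = 5/84, sgn -1
I_A²/I_B² = (5/126)/(5/84) = 2/3

2/3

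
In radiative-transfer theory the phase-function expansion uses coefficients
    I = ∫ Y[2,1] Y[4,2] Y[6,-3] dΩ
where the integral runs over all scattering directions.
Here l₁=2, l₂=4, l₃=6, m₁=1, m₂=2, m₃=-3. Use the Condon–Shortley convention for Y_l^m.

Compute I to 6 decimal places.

Rules hold: Σm=0, L=12 even, 2≤6≤6.
N = 5·9·13 = 585
Δ = 0!·4!·8!/13! = 1/6435
Racah Σ t=0..0: t=0:+1/2304 = 1/2304
⇒ 3j(2 4 6; 0 0 0)² = 5/143, sgn +1
Racah Σ t=0..0: t=0:+1/8640 = 1/8640
⇒ 3j(2 4 6; 1 2 -3)² = 28/715, sgn -1
4πI² = N·(3j₀)²·(3jₘ)² = 1260/1573
I = -1·√(0.801017/4π) = -0.25247360

-0.252474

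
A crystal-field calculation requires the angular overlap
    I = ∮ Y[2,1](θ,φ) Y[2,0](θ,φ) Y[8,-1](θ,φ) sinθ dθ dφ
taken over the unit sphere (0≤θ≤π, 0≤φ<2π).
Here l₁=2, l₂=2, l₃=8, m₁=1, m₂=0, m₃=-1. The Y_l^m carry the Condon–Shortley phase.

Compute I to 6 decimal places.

0.000000

|2−2|≤8≤2+2 violated ⇒ I = 0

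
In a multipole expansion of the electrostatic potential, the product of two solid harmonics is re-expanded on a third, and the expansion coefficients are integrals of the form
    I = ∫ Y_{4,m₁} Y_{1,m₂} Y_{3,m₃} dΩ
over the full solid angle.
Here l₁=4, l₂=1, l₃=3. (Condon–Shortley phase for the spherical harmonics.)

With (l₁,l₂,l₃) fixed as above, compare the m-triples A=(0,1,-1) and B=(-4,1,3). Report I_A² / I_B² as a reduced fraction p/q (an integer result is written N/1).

l's match ⇒ only the (l;m) 3-j factors differ between A and B.
A: triangle coeff Δ(4,1,3) = 1/252; Σ_t [2,2]: t=2:+1/96 = 1/96; (3j)²=1/42 [(4 1 3; 0 1 -1)], sign=+1
B: triangle coeff Δ(4,1,3) = 1/252; Σ_t [2,2]: t=2:+1/1440 = 1/1440; (3j)²=1/9 [(4 1 3; -4 1 3)], sign=+1
I_A²/I_B² = (1/42)/(1/9) = 3/14

3/14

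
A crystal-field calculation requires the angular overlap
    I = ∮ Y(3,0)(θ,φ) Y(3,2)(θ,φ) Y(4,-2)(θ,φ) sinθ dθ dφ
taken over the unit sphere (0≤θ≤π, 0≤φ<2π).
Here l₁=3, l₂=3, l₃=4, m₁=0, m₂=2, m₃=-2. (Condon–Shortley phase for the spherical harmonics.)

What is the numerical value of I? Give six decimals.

-0.044418

Checks pass: Σm=0; 10 even; l₃=4∈[0,6].
(2·3+1)(2·3+1)(2·4+1) = 441
Δ: 2! 4! 4! / 11! → 1/34650
sum: t=0:+1/72 t=1:−1/16 t=2:+1/72 = -5/144
3j²(3 3 4; 0 0 0) = Δ·Π!·Σ² = 2/77  (sign -1)
sum: t=1:−1/96 t=2:+1/72 = 1/288
3j²(3 3 4; 0 2 -2) = Δ·Π!·Σ² = 1/462  (sign +1)
combine: 4πI² = 441·2/77·1/462 = 3/121
take √, sign -1: I = -0.04441841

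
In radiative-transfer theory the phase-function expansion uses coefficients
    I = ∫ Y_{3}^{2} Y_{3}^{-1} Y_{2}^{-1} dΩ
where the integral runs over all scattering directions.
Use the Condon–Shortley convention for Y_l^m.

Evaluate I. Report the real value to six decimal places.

Rules hold: Σm=0, L=8 even, 0≤2≤6.
N = 7·7·5 = 245
Δ = 4!·2!·2!/9! = 1/3780
Racah Σ t=1..3: t=1:−1/24 t=2:+1/4 t=3:−1/24 = 1/6
⇒ 3j(3 3 2; 0 0 0)² = 4/105, sgn +1
Racah Σ t=0..1: t=0:+1/48 t=1:−1/12 = -1/16
⇒ 3j(3 3 2; 2 -1 -1)² = 1/28, sgn +1
4πI² = N·(3j₀)²·(3jₘ)² = 1/3
I = +1·√(0.333333/4π) = 0.16286750

0.162868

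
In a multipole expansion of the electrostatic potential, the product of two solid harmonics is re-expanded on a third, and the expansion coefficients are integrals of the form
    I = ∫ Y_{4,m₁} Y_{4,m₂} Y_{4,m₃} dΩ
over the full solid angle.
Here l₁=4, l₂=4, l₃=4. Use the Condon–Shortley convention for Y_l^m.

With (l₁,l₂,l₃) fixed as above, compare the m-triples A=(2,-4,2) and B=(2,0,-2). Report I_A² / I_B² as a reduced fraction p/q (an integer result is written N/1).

l's match ⇒ only the (l;m) 3-j factors differ between A and B.
A: triangle coeff Δ(4,4,4) = 1/450450; Σ_t [0,0]: t=0:+1/2304 = 1/2304; (3j)²=5/143 [(4 4 4; 2 -4 2)], sign=+1
B: triangle coeff Δ(4,4,4) = 1/450450; Σ_t [0,2]: t=0:+1/2304 t=1:−1/216 t=2:+1/384 = -11/6912; (3j)²=11/1638 [(4 4 4; 2 0 -2)], sign=-1
I_A²/I_B² = (5/143)/(11/1638) = 630/121

630/121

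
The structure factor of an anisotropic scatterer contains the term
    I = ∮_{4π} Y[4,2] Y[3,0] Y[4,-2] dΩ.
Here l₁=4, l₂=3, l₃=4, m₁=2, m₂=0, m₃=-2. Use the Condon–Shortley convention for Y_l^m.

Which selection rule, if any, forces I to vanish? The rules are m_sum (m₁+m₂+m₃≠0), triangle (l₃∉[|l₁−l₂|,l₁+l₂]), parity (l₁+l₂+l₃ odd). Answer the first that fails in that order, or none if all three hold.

parity

m₁+m₂+m₃ = 2 + 0 − 2 = 0  ✓
triangle: |4−3|=1 ≤ l₃=4 ≤ 4+3=7  ✓
parity: l₁+l₂+l₃ = 11 is odd  ✗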